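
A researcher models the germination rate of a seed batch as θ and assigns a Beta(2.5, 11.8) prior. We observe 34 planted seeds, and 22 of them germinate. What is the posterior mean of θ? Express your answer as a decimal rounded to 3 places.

The binomial likelihood is conjugate to the Beta prior: with 22 successes and 12 failures, the posterior is Beta(2.5+22, 11.8+12) = Beta(24.5, 23.8).
E[θ | data] = 24.5/(24.5+23.8) = 0.507.

Posterior mean ≈ 0.507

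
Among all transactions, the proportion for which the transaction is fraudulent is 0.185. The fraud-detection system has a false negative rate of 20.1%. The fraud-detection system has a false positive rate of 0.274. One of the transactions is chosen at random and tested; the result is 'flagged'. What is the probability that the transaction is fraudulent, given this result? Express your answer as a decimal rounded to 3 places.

Let H be the event that the transaction is fraudulent. P(H) = 0.185, so P(¬H) = 0.815. With E the 'flagged' result, P(E|H) = 0.799 and P(E|¬H) = 0.274.
P(E) = 0.799·0.185 + 0.274·0.815 = 0.14782 + 0.22331 = 0.37113.
By Bayes' theorem, P(H|E) = 0.14782 / 0.37113 = 0.398.

P(H | E) ≈ 0.398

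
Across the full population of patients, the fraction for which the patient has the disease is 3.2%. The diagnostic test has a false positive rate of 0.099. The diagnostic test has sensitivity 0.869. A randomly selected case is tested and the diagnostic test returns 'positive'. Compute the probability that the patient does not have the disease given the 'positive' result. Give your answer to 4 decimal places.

P(¬H | E) ≈ 0.7751

Write H for 'the patient has the disease'. Prior odds H:¬H = 0.032/0.968 = 0.033058. For the 'positive' outcome, the likelihood ratio is 0.869/0.099 = 8.7778.
Posterior odds = 0.033058 × 8.7778 = 0.29017, so P(H|E) = 0.29017/(1+0.29017) = 0.2249. Then P(¬H|E) = 1 − 0.2249 = 0.7751.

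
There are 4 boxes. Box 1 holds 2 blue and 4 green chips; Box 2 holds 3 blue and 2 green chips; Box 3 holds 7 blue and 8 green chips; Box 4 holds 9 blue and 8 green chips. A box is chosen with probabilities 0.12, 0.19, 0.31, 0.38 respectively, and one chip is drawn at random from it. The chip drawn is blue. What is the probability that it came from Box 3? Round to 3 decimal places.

P(blue|Box 1) = 0.3333; P(blue|Box 2) = 0.6; P(blue|Box 3) = 0.4667; P(blue|Box 4) = 0.5294.
Prior × likelihood for each source: 0.12·0.3333=0.04000, 0.19·0.6=0.1140, 0.31·0.4667=0.1447, 0.38·0.5294=0.2012. Summing gives P(blue) = 0.49984.
P(Box 3 | blue) = 0.1447 / 0.49984 = 0.289.

Posterior probability ≈ 0.289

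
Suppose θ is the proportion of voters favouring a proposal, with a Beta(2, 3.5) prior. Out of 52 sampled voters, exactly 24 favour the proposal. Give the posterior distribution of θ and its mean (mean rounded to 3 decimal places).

Posterior: Beta(26, 31.5); mean ≈ 0.452

The binomial likelihood is conjugate to the Beta prior: with 24 successes and 28 failures, the posterior is Beta(2+24, 3.5+28) = Beta(26, 31.5).
Posterior mean = α/(α+β) = 26/57.5 = 0.452.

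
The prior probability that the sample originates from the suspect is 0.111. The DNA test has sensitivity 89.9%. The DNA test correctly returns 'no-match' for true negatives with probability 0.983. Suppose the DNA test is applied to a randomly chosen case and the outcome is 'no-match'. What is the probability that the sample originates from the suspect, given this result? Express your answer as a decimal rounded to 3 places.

P(H | E) ≈ 0.013

Write H for 'the sample originates from the suspect'. Prior odds H:¬H = 0.111/0.889 = 0.12486. For the 'no-match' outcome, the likelihood ratio is 0.101/0.983 = 0.10275.
Posterior odds = 0.12486 × 0.10275 = 0.012829, so P(H|E) = 0.012829/(1+0.012829) = 0.013.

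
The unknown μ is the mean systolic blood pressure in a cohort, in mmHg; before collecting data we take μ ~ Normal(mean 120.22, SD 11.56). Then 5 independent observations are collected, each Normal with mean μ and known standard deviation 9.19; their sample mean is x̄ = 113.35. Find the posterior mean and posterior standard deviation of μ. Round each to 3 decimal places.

Posterior mean ≈ 114.121; posterior SD ≈ 3.872

With known σ, the Normal prior is conjugate. Weight on the data is w = (n/σ²)/(n/σ² + 1/τ₀²) = 0.0592024/(0.0592024+0.00748315) = 0.88778.
Posterior mean = w·x̄ + (1−w)·μ₀ = 0.88778·113.35 + 0.11222·120.22 = 114.121. Posterior variance = 1/(0.0592024+0.00748315) = 14.9958, so SD = 3.872.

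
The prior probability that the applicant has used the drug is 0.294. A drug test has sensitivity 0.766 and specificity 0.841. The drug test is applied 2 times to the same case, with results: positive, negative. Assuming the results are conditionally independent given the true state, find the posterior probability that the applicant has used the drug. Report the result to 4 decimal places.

With H the event that the applicant has used the drug, the joint likelihood of the observed sequence is P(data|H) = 0.766·0.234 = 0.17924 and P(data|¬H) = 0.159·0.841 = 0.13372.
Bayes: P(H|data) = 0.294·0.17924 / (0.294·0.17924 + 0.706·0.13372) = 0.052698/0.14710 = 0.3582.

Posterior P(H) ≈ 0.3582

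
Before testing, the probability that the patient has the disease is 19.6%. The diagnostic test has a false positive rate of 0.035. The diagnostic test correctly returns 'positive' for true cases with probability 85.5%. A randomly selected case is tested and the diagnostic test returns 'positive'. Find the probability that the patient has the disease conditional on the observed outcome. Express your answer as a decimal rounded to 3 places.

P(H | E) ≈ 0.856

Let H be the event that the patient has the disease. P(H) = 0.196, so P(¬H) = 0.804. With E the 'positive' result, P(E|H) = 0.855 and P(E|¬H) = 0.035.
P(E) = 0.855·0.196 + 0.035·0.804 = 0.16758 + 0.028140 = 0.19572.
By Bayes' theorem, P(H|E) = 0.16758 / 0.19572 = 0.856.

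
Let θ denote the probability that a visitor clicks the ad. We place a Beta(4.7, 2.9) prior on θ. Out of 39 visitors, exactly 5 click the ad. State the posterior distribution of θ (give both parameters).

Posterior: Beta(9.7, 36.9)

Observing 5 successes and 34 failures updates Beta(4.7, 2.9) by adding the success and failure counts to the two shape parameters: α = 4.7+5 = 9.7, β = 2.9+34 = 36.9.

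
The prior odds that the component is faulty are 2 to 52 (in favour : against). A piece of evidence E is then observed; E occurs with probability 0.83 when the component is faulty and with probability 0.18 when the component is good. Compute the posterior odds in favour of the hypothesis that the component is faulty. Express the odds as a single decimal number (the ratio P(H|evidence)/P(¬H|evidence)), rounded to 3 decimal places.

Posterior odds ≈ 0.177

Prior odds = 2/52 = 0.038462.
Likelihood ratio for E = 0.83/0.18 = 4.6111.
Posterior odds = prior odds × LR = 0.17735.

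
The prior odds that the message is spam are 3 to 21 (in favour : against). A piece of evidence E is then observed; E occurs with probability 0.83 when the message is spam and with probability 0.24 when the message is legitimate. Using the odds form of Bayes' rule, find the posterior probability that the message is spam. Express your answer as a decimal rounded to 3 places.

Posterior probability ≈ 0.331

Prior odds = 3/21 = 0.14286. In log-odds, ln(0.14286) = -1.9459.
Add log likelihood ratio: ln(3.4583) = 1.2408.
Posterior log-odds = -0.70512, so posterior odds = exp(-0.70512) = 0.49405. Converting, P(H|E) = 0.49405/1.4940 = 0.331.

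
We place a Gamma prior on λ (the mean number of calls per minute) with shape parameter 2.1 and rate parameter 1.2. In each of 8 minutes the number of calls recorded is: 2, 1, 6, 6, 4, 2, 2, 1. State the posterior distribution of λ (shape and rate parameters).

The Poisson likelihood adds the total count to the shape and the number of exposure periods to the rate. Here ∑xᵢ = 24 and n = 8, so shape 2.1→26.1 and rate 1.2→9.2.

Posterior: Gamma(shape=26.1, rate=9.2)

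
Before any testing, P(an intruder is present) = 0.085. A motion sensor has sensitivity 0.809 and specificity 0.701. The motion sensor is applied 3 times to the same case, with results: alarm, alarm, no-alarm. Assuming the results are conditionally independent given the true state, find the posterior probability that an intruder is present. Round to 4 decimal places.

Let H be the event that an intruder is present; start with P(H) = 0.085. P('alarm'|H) = 0.809, P('alarm'|¬H) = 0.299.
Update on result 1 ('alarm'): P(H) ← 0.809·0.0850 / (0.809·0.0850 + 0.299·0.9150) = 0.068765/0.34235 = 0.2009.
Update on result 2 ('alarm'): P(H) ← 0.809·0.2009 / (0.809·0.2009 + 0.299·0.7991) = 0.16250/0.40144 = 0.4048.
Update on result 3 ('no-alarm'): P(H) ← 0.191·0.4048 / (0.191·0.4048 + 0.701·0.5952) = 0.077314/0.49456 = 0.1563.

Posterior P(H) ≈ 0.1563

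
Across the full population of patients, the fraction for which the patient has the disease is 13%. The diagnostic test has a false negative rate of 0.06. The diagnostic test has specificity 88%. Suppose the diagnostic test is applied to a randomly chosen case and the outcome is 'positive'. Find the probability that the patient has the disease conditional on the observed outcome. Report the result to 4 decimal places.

Let H be the event that the patient has the disease. P(H) = 0.13, so P(¬H) = 0.87. With E the 'positive' result, P(E|H) = 0.94 and P(E|¬H) = 0.12.
P(E) = 0.94·0.13 + 0.12·0.87 = 0.12220 + 0.10440 = 0.22660.
By Bayes' theorem, P(H|E) = 0.12220 / 0.22660 = 0.5393.

P(H | E) ≈ 0.5393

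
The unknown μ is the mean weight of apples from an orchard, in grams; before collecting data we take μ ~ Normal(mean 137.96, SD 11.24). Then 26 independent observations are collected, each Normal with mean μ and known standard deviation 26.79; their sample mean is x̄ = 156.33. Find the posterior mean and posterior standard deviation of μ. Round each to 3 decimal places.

Posterior mean ≈ 153.036; posterior SD ≈ 4.760

Prior precision 1/τ₀² = 1/11.24² = 0.00791530; data precision n/σ² = 26/26.79² = 0.0362266.
Posterior precision = 0.00791530 + 0.0362266 = 0.0441419, giving posterior SD = 1/√0.0441419 = 4.760.
Posterior mean = (0.00791530·137.96 + 0.0362266·156.33) / 0.0441419 = 153.036.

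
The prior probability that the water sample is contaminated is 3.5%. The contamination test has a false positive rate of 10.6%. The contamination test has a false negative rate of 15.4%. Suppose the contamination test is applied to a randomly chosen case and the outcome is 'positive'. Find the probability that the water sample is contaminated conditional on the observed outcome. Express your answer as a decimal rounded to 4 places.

P(H | E) ≈ 0.2245

Let H be the event that the water sample is contaminated. P(H) = 0.035, so P(¬H) = 0.965. With E the 'positive' result, P(E|H) = 0.846 and P(E|¬H) = 0.106.
P(E) = 0.846·0.035 + 0.106·0.965 = 0.029610 + 0.10229 = 0.13190.
By Bayes' theorem, P(H|E) = 0.029610 / 0.13190 = 0.2245.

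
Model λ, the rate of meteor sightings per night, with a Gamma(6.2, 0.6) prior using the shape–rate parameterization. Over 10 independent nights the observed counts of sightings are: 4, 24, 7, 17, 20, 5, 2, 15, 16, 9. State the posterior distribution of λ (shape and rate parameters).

Posterior: Gamma(shape=125.2, rate=10.6)

Total count ∑xᵢ = 119 over n = 10 nights.
Gamma is conjugate to the Poisson likelihood: posterior is Gamma(shape = 6.2+119 = 125.2, rate = 0.6+10 = 10.6).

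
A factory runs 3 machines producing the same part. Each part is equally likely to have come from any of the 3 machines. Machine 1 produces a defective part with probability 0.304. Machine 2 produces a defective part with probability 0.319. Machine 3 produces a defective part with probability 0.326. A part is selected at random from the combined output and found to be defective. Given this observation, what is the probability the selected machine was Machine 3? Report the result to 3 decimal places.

Tabulate prior·likelihood by source: [1] prior 0.333333, lik 0.304, product 0.1013; [2] prior 0.333333, lik 0.319, product 0.1063; [3] prior 0.333333, lik 0.326, product 0.1087.
Normalizing constant = 0.31633; the posterior for Machine 3 is its product over the sum, 0.1087/0.31633 = 0.344.

Posterior probability ≈ 0.344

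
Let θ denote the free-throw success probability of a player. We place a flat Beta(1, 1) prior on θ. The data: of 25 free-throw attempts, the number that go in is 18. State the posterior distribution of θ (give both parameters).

The binomial likelihood is conjugate to the Beta prior: with 18 successes and 7 failures, the posterior is Beta(1+18, 1+7) = Beta(19, 8).

Posterior: Beta(19, 8)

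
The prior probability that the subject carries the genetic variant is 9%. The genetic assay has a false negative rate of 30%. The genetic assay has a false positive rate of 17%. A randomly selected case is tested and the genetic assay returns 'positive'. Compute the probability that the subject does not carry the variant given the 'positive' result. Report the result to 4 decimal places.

Write H for 'the subject carries the genetic variant'. Prior odds H:¬H = 0.09/0.91 = 0.098901. For the 'positive' outcome, the likelihood ratio is 0.7/0.17 = 4.1176.
Posterior odds = 0.098901 × 4.1176 = 0.40724, so P(H|E) = 0.40724/(1+0.40724) = 0.2894. Then P(¬H|E) = 1 − 0.2894 = 0.7106.

P(¬H | E) ≈ 0.7106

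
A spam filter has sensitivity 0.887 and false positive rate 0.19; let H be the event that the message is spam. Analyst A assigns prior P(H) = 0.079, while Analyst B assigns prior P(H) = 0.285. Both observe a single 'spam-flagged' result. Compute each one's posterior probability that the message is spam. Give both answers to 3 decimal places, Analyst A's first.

Analyst A: 0.286; Analyst B: 0.650

The likelihood ratio for a 'spam-flagged' result is 0.887/0.19 = 4.6684.
Analyst A: prior odds 0.079/0.921 = 0.085776; posterior odds 0.40044; posterior probability 0.286.
Analyst B: prior odds 0.285/0.715 = 0.39860; posterior odds 1.8608; posterior probability 0.650.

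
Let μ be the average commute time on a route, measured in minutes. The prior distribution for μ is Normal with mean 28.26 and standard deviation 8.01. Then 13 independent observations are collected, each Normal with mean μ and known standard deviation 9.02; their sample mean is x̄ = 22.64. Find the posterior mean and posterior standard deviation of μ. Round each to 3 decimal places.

Posterior mean ≈ 23.139; posterior SD ≈ 2.388

Prior precision 1/τ₀² = 1/8.01² = 0.0155860; data precision n/σ² = 13/9.02² = 0.159783.
Posterior precision = 0.0155860 + 0.159783 = 0.175369, giving posterior SD = 1/√0.175369 = 2.388.
Posterior mean = (0.0155860·28.26 + 0.159783·22.64) / 0.175369 = 23.139.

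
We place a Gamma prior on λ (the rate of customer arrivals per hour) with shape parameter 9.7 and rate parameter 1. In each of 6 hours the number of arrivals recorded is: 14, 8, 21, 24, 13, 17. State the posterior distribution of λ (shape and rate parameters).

The Poisson likelihood adds the total count to the shape and the number of exposure periods to the rate. Here ∑xᵢ = 97 and n = 6, so shape 9.7→106.7 and rate 1→7.

Posterior: Gamma(shape=106.7, rate=7)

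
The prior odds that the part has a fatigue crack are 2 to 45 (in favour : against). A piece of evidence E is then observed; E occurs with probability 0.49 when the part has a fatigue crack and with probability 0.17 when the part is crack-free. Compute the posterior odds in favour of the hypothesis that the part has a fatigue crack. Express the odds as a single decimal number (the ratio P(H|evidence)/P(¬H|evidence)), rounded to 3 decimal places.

Prior odds = 2/45 = 0.044444. In log-odds, ln(0.044444) = -3.1135.
Add log likelihood ratio: ln(2.8824) = 1.0586.
Posterior log-odds = -2.0549, so posterior odds = exp(-2.0549) = 0.12810.

Posterior odds ≈ 0.128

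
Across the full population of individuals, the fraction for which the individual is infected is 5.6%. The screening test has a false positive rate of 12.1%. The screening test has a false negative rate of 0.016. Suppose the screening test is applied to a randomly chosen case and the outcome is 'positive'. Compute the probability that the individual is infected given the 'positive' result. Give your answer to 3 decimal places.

Write H for 'the individual is infected'. Prior odds H:¬H = 0.056/0.944 = 0.059322. For the 'positive' outcome, the likelihood ratio is 0.984/0.121 = 8.1322.
Posterior odds = 0.059322 × 8.1322 = 0.48242, so P(H|E) = 0.48242/(1+0.48242) = 0.325.

P(H | E) ≈ 0.325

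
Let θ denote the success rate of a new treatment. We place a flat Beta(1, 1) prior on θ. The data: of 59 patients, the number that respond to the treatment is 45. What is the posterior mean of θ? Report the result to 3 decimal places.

The binomial likelihood is conjugate to the Beta prior: with 45 successes and 14 failures, the posterior is Beta(1+45, 1+14) = Beta(46, 15).
E[θ | data] = 46/(46+15) = 0.754.

Posterior mean ≈ 0.754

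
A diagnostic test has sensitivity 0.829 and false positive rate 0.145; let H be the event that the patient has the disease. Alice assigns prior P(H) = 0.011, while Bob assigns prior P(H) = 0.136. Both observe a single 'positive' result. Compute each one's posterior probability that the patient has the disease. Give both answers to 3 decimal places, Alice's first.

Alice: 0.060; Bob: 0.474

P('+'|H) = 0.829, P('+'|¬H) = 0.145.
Alice: numerator 0.829·0.011 = 0.0091190; evidence = 0.0091190+0.145·0.989 = 0.15252; posterior = 0.060.
Bob: numerator 0.829·0.136 = 0.11274; evidence = 0.11274+0.145·0.864 = 0.23802; posterior = 0.474.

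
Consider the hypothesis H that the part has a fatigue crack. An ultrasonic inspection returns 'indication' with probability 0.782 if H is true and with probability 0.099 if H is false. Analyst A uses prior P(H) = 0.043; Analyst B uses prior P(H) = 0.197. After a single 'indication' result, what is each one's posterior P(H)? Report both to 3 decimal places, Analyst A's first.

Analyst A: 0.262; Analyst B: 0.660

The likelihood ratio for an 'indication' result is 0.782/0.099 = 7.8990.
Analyst A: prior odds 0.043/0.957 = 0.044932; posterior odds 0.35492; posterior probability 0.262.
Analyst B: prior odds 0.197/0.803 = 0.24533; posterior odds 1.9379; posterior probability 0.660.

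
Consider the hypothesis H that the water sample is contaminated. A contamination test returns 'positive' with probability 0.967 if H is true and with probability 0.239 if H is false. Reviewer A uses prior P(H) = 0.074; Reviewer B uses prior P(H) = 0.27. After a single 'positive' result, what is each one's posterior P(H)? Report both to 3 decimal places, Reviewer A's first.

The likelihood ratio for a 'positive' result is 0.967/0.239 = 4.0460.
Reviewer A: prior odds 0.074/0.926 = 0.079914; posterior odds 0.32333; posterior probability 0.244.
Reviewer B: prior odds 0.27/0.73 = 0.36986; posterior odds 1.4965; posterior probability 0.599.

Reviewer A: 0.244; Reviewer B: 0.599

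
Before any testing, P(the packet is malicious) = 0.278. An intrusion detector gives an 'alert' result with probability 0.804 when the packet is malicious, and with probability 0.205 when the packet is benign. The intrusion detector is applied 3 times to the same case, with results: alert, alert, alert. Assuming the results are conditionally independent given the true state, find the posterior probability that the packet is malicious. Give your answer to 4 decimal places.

Posterior P(H) ≈ 0.9587

With H the event that the packet is malicious, the joint likelihood of the observed sequence is P(data|H) = 0.804·0.804·0.804 = 0.51972 and P(data|¬H) = 0.205·0.205·0.205 = 0.0086151.
Bayes: P(H|data) = 0.278·0.51972 / (0.278·0.51972 + 0.722·0.0086151) = 0.14448/0.15070 = 0.9587.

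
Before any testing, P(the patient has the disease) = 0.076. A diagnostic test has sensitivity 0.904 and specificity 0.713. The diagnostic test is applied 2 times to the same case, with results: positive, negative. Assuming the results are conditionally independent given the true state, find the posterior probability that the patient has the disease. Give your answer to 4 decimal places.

Posterior P(H) ≈ 0.0337

With H the event that the patient has the disease, the joint likelihood of the observed sequence is P(data|H) = 0.904·0.096 = 0.086784 and P(data|¬H) = 0.287·0.713 = 0.20463.
Bayes: P(H|data) = 0.076·0.086784 / (0.076·0.086784 + 0.924·0.20463) = 0.0065956/0.19567 = 0.0337.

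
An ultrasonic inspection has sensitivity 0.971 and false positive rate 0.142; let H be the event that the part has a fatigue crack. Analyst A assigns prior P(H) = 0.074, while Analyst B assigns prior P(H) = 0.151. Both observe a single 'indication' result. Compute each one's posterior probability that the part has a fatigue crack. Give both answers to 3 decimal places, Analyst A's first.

Analyst A: 0.353; Analyst B: 0.549

P('+'|H) = 0.971, P('+'|¬H) = 0.142.
Analyst A: numerator 0.971·0.074 = 0.071854; evidence = 0.071854+0.142·0.926 = 0.20335; posterior = 0.353.
Analyst B: numerator 0.971·0.151 = 0.14662; evidence = 0.14662+0.142·0.849 = 0.26718; posterior = 0.549.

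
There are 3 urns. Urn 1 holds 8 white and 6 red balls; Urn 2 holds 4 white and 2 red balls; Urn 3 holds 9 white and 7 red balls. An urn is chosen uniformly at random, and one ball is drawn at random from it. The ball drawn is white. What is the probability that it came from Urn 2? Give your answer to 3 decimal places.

P(white|Urn 1) = 0.5714; P(white|Urn 2) = 0.6667; P(white|Urn 3) = 0.5625.
Prior × likelihood for each source: 0.333333·0.5714=0.1905, 0.333333·0.6667=0.2222, 0.333333·0.5625=0.1875. Summing gives P(white) = 0.60020.
P(Urn 2 | white) = 0.2222 / 0.60020 = 0.370.

Posterior probability ≈ 0.370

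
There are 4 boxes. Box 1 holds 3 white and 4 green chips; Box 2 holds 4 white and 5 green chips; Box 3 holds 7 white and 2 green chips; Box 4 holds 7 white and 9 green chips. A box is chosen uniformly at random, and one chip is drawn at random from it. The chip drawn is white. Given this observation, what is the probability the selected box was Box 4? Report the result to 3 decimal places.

Posterior probability ≈ 0.210

Tabulate prior·likelihood by source: [1] prior 0.25, lik 0.4286, product 0.1071; [2] prior 0.25, lik 0.4444, product 0.1111; [3] prior 0.25, lik 0.7778, product 0.1944; [4] prior 0.25, lik 0.4375, product 0.1094.
Normalizing constant = 0.52207; the posterior for Box 4 is its product over the sum, 0.1094/0.52207 = 0.210.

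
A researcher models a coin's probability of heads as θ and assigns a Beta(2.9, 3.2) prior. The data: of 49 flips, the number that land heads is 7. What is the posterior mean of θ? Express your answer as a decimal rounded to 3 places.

The binomial likelihood is conjugate to the Beta prior: with 7 successes and 42 failures, the posterior is Beta(2.9+7, 3.2+42) = Beta(9.9, 45.2).
E[θ | data] = 9.9/(9.9+45.2) = 0.180.

Posterior mean ≈ 0.180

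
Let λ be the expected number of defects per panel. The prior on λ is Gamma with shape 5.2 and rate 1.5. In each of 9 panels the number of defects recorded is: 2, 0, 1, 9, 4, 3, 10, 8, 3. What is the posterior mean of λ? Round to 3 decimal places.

Posterior mean ≈ 4.305

The Poisson likelihood adds the total count to the shape and the number of exposure periods to the rate. Here ∑xᵢ = 40 and n = 9, so shape 5.2→45.2 and rate 1.5→10.5.
Posterior mean = shape/rate = 45.2/10.5 = 4.305.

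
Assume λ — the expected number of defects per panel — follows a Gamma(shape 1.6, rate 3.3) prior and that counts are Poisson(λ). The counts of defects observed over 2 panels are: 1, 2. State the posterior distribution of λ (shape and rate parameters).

Posterior: Gamma(shape=4.6, rate=5.3)

The Poisson likelihood adds the total count to the shape and the number of exposure periods to the rate. Here ∑xᵢ = 3 and n = 2, so shape 1.6→4.6 and rate 3.3→5.3.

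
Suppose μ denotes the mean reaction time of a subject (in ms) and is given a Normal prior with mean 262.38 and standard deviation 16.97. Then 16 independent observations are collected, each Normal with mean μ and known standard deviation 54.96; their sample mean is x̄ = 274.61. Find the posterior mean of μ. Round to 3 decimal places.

Posterior mean ≈ 269.767

Prior precision 1/τ₀² = 1/16.97² = 0.00347245; data precision n/σ² = 16/54.96² = 0.00529696.
Posterior precision = 0.00347245 + 0.00529696 = 0.00876941.
Posterior mean = (0.00347245·262.38 + 0.00529696·274.61) / 0.00876941 = 269.767.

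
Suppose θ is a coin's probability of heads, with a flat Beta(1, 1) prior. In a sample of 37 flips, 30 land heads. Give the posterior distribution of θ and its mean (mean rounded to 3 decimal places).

Observing 30 successes and 7 failures updates Beta(1, 1) by adding the success and failure counts to the two shape parameters: α = 1+30 = 31, β = 1+7 = 8.
E[θ | data] = 31/(31+8) = 0.795.

Posterior: Beta(31, 8); mean ≈ 0.795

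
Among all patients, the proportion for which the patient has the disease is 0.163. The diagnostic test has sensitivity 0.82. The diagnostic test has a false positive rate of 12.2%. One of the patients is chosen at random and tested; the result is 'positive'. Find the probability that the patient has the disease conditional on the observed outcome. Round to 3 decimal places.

Let H be the event that the patient has the disease. P(H) = 0.163, so P(¬H) = 0.837. With E the 'positive' result, P(E|H) = 0.82 and P(E|¬H) = 0.122.
P(E) = 0.82·0.163 + 0.122·0.837 = 0.13366 + 0.10211 = 0.23577.
By Bayes' theorem, P(H|E) = 0.13366 / 0.23577 = 0.567.

P(H | E) ≈ 0.567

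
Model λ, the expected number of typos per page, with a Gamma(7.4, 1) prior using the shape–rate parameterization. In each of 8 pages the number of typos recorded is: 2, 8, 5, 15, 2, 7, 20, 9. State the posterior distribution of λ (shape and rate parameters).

Posterior: Gamma(shape=75.4, rate=9)

Total count ∑xᵢ = 68 over n = 8 pages.
Gamma is conjugate to the Poisson likelihood: posterior is Gamma(shape = 7.4+68 = 75.4, rate = 1+8 = 9).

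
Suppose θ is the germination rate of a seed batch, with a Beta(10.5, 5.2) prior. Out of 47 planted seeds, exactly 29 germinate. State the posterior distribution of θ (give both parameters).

Observing 29 successes and 18 failures updates Beta(10.5, 5.2) by adding the success and failure counts to the two shape parameters: α = 10.5+29 = 39.5, β = 5.2+18 = 23.2.

Posterior: Beta(39.5, 23.2)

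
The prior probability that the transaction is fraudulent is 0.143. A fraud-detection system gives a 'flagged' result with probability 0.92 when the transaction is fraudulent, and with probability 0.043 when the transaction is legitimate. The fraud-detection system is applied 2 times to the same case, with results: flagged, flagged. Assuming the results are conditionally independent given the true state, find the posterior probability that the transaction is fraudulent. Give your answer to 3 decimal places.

Let H be the event that the transaction is fraudulent; start with P(H) = 0.143. P('flagged'|H) = 0.92, P('flagged'|¬H) = 0.043.
Update on result 1 ('flagged'): P(H) ← 0.92·0.1430 / (0.92·0.1430 + 0.043·0.8570) = 0.13156/0.16841 = 0.7812.
Update on result 2 ('flagged'): P(H) ← 0.92·0.7812 / (0.92·0.7812 + 0.043·0.2188) = 0.71869/0.72810 = 0.9871.

Posterior P(H) ≈ 0.987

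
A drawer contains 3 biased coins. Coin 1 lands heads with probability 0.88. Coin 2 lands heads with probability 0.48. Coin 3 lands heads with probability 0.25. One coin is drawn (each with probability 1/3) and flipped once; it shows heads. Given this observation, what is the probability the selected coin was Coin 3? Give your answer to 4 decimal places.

Tabulate prior·likelihood by source: [1] prior 0.333333, lik 0.88, product 0.2933; [2] prior 0.333333, lik 0.48, product 0.1600; [3] prior 0.333333, lik 0.25, product 0.08333.
Normalizing constant = 0.53667; the posterior for Coin 3 is its product over the sum, 0.08333/0.53667 = 0.1553.

Posterior probability ≈ 0.1553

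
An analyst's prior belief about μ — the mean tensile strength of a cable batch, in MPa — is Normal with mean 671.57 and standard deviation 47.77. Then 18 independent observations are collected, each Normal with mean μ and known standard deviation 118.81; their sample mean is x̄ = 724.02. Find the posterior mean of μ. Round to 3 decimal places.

With known σ, the Normal prior is conjugate. Weight on the data is w = (n/σ²)/(n/σ² + 1/τ₀²) = 0.00127517/(0.00127517+0.00043822) = 0.74424.
Posterior mean = w·x̄ + (1−w)·μ₀ = 0.74424·724.02 + 0.25576·671.57 = 710.605.

Posterior mean ≈ 710.605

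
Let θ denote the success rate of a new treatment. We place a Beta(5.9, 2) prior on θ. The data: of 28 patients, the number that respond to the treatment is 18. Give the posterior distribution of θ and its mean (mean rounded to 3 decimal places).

Posterior: Beta(23.9, 12); mean ≈ 0.666

The binomial likelihood is conjugate to the Beta prior: with 18 successes and 10 failures, the posterior is Beta(5.9+18, 2+10) = Beta(23.9, 12).
Posterior mean = α/(α+β) = 23.9/35.9 = 0.666.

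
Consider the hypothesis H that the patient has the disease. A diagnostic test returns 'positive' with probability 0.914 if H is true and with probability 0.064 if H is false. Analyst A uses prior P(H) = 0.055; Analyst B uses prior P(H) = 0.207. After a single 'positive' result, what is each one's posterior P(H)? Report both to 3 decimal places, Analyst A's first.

P('+'|H) = 0.914, P('+'|¬H) = 0.064.
Analyst A: numerator 0.914·0.055 = 0.050270; evidence = 0.050270+0.064·0.945 = 0.11075; posterior = 0.454.
Analyst B: numerator 0.914·0.207 = 0.18920; evidence = 0.18920+0.064·0.793 = 0.23995; posterior = 0.788.

Analyst A: 0.454; Analyst B: 0.788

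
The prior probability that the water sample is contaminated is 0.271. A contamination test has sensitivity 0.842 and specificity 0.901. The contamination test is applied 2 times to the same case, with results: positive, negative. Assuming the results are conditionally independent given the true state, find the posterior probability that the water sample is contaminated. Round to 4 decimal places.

Posterior P(H) ≈ 0.3567

With H the event that the water sample is contaminated, the joint likelihood of the observed sequence is P(data|H) = 0.842·0.158 = 0.13304 and P(data|¬H) = 0.099·0.901 = 0.089199.
Bayes: P(H|data) = 0.271·0.13304 / (0.271·0.13304 + 0.729·0.089199) = 0.036053/0.10108 = 0.3567.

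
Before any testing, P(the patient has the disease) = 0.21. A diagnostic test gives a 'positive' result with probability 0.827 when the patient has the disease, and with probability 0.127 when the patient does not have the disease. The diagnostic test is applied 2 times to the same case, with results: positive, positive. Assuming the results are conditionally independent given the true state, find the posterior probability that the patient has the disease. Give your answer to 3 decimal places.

Let H be the event that the patient has the disease; start with P(H) = 0.21. P('positive'|H) = 0.827, P('positive'|¬H) = 0.127.
Update on result 1 ('positive'): P(H) ← 0.827·0.2100 / (0.827·0.2100 + 0.127·0.7900) = 0.17367/0.27400 = 0.6338.
Update on result 2 ('positive'): P(H) ← 0.827·0.6338 / (0.827·0.6338 + 0.127·0.3662) = 0.52418/0.57068 = 0.9185.

Posterior P(H) ≈ 0.919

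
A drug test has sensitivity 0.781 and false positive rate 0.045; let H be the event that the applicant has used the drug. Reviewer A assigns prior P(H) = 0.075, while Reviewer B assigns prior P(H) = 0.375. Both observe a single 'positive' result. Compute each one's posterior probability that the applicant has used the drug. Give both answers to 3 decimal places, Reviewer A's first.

P('+'|H) = 0.781, P('+'|¬H) = 0.045.
Reviewer A: numerator 0.781·0.075 = 0.058575; evidence = 0.058575+0.045·0.925 = 0.10020; posterior = 0.585.
Reviewer B: numerator 0.781·0.375 = 0.29287; evidence = 0.29287+0.045·0.625 = 0.32100; posterior = 0.912.

Reviewer A: 0.585; Reviewer B: 0.912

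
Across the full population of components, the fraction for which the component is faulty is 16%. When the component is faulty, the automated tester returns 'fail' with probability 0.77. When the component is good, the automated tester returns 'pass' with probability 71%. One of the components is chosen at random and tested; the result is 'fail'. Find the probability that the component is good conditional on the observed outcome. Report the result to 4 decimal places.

Write H for 'the component is faulty'. Prior odds H:¬H = 0.16/0.84 = 0.19048. For the 'fail' outcome, the likelihood ratio is 0.77/0.29 = 2.6552.
Posterior odds = 0.19048 × 2.6552 = 0.50575, so P(H|E) = 0.50575/(1+0.50575) = 0.3359. Then P(¬H|E) = 1 − 0.3359 = 0.6641.

P(¬H | E) ≈ 0.6641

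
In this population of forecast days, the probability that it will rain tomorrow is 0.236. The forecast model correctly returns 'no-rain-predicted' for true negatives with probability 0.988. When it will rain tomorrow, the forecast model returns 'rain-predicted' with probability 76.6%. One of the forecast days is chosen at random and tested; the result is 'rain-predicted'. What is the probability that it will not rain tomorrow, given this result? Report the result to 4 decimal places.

Write H for 'it will rain tomorrow'. Prior odds H:¬H = 0.236/0.764 = 0.30890. For the 'rain-predicted' outcome, the likelihood ratio is 0.766/0.012 = 63.833.
Posterior odds = 0.30890 × 63.833 = 19.718, so P(H|E) = 19.718/(1+19.718) = 0.9517. Then P(¬H|E) = 1 − 0.9517 = 0.0483.

P(¬H | E) ≈ 0.0483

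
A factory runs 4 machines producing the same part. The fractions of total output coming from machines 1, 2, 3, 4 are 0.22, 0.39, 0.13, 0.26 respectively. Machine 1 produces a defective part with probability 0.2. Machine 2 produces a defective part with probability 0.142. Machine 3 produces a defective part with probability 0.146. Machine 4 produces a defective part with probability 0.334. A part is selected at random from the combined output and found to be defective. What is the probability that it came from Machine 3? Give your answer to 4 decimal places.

Posterior probability ≈ 0.0925

P(defective|M1) = 0.2; P(defective|M2) = 0.142; P(defective|M3) = 0.146; P(defective|M4) = 0.334.
Prior × likelihood for each source: 0.22·0.2=0.04400, 0.39·0.142=0.05538, 0.13·0.146=0.01898, 0.26·0.334=0.08684. Summing gives P(defective) = 0.20520.
P(Machine 3 | defective) = 0.01898 / 0.20520 = 0.0925.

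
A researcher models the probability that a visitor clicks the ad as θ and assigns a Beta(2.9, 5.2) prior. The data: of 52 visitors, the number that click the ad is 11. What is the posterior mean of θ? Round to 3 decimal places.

Posterior mean ≈ 0.231

Observing 11 successes and 41 failures updates Beta(2.9, 5.2) by adding the success and failure counts to the two shape parameters: α = 2.9+11 = 13.9, β = 5.2+41 = 46.2.
Posterior mean = α/(α+β) = 13.9/60.1 = 0.231.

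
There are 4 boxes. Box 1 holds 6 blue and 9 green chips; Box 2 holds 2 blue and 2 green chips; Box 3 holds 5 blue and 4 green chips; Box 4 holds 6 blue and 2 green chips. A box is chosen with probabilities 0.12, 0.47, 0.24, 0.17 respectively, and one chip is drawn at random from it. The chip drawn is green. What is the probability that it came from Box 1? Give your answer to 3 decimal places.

P(green|Box 1) = 0.6; P(green|Box 2) = 0.5; P(green|Box 3) = 0.4444; P(green|Box 4) = 0.25.
Prior × likelihood for each source: 0.12·0.6=0.07200, 0.47·0.5=0.2350, 0.24·0.4444=0.1067, 0.17·0.25=0.04250. Summing gives P(green) = 0.45617.
P(Box 1 | green) = 0.07200 / 0.45617 = 0.158.

Posterior probability ≈ 0.158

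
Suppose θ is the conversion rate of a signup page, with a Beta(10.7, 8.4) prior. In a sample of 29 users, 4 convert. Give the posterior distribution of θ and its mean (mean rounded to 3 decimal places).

Observing 4 successes and 25 failures updates Beta(10.7, 8.4) by adding the success and failure counts to the two shape parameters: α = 10.7+4 = 14.7, β = 8.4+25 = 33.4.
E[θ | data] = 14.7/(14.7+33.4) = 0.306.

Posterior: Beta(14.7, 33.4); mean ≈ 0.306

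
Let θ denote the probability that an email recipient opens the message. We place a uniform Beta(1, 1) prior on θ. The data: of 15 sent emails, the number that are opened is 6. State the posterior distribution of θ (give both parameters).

Observing 6 successes and 9 failures updates Beta(1, 1) by adding the success and failure counts to the two shape parameters: α = 1+6 = 7, β = 1+9 = 10.

Posterior: Beta(7, 10)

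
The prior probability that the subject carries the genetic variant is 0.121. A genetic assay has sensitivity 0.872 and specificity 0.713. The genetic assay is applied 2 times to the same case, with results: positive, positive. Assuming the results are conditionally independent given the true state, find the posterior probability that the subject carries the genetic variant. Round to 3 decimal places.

Posterior P(H) ≈ 0.560

With H the event that the subject carries the genetic variant, the joint likelihood of the observed sequence is P(data|H) = 0.872·0.872 = 0.76038 and P(data|¬H) = 0.287·0.287 = 0.082369.
Bayes: P(H|data) = 0.121·0.76038 / (0.121·0.76038 + 0.879·0.082369) = 0.092006/0.16441 = 0.5596.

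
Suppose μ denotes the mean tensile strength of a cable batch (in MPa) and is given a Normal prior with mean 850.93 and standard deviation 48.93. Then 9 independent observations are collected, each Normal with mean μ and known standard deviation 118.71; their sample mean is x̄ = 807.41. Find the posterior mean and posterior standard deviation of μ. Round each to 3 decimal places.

Posterior mean ≈ 824.618; posterior SD ≈ 30.768

Prior precision 1/τ₀² = 1/48.93² = 0.00041769; data precision n/σ² = 9/118.71² = 0.00063866.
Posterior precision = 0.00041769 + 0.00063866 = 0.00105634, giving posterior SD = 1/√0.00105634 = 30.768.
Posterior mean = (0.00041769·850.93 + 0.00063866·807.41) / 0.00105634 = 824.618.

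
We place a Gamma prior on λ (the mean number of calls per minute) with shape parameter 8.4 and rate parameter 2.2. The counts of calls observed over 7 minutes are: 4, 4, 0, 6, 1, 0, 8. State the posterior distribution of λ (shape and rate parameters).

The Poisson likelihood adds the total count to the shape and the number of exposure periods to the rate. Here ∑xᵢ = 23 and n = 7, so shape 8.4→31.4 and rate 2.2→9.2.

Posterior: Gamma(shape=31.4, rate=9.2)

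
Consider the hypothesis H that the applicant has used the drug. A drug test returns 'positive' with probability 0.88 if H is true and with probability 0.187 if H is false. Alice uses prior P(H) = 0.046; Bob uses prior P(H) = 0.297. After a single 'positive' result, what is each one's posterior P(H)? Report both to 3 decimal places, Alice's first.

Alice: 0.185; Bob: 0.665

The likelihood ratio for a 'positive' result is 0.88/0.187 = 4.7059.
Alice: prior odds 0.046/0.954 = 0.048218; posterior odds 0.22691; posterior probability 0.185.
Bob: prior odds 0.297/0.703 = 0.42248; posterior odds 1.9881; posterior probability 0.665.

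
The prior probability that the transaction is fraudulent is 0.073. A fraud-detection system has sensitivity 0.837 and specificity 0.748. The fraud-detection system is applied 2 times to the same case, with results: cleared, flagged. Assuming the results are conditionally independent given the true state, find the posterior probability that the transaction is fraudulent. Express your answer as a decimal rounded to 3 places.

With H the event that the transaction is fraudulent, the joint likelihood of the observed sequence is P(data|H) = 0.163·0.837 = 0.13643 and P(data|¬H) = 0.748·0.252 = 0.18850.
Bayes: P(H|data) = 0.073·0.13643 / (0.073·0.13643 + 0.927·0.18850) = 0.0099595/0.18470 = 0.0539.

Posterior P(H) ≈ 0.054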